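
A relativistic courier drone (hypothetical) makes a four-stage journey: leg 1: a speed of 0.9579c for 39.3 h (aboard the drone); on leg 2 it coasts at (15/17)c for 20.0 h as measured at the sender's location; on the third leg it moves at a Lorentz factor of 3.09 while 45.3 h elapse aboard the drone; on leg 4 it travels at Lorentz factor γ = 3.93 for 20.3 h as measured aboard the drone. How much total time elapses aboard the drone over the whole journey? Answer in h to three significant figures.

τ = 114 h

Leg 1: 39.3 h is already measured aboard the drone.
Leg 2: γ = 1/√(1 − (15/17)²) = 17/8 = 2.125; τ_2 = 20.0/2.125 = 9.412 h.
Leg 3: 45.3 h is already measured aboard the drone.
Leg 4: 20.3 h is already measured aboard the drone.
Total: 39.30 + 9.412 + 45.30 + 20.30 h.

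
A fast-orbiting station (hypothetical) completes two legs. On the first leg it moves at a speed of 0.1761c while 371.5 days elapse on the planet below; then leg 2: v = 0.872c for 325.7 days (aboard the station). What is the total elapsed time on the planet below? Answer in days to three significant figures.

Δt = 1040 days

Leg 1: 371.5 days is already measured on the planet below.
Leg 2: γ = 1/√(1 − 0.872²) = 1/√0.2396 = 2.043; Δt_2 = 2.043 × 325.7 = 665.4 days.
Total: 371.5 + 665.4 days.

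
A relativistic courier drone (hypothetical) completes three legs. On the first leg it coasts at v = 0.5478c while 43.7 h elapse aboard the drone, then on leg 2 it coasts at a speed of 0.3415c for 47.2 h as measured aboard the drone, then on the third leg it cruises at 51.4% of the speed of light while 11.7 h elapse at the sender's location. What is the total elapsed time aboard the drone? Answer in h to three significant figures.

Leg 1: 43.7 h is already measured aboard the drone.
Leg 2: 47.2 h is already measured aboard the drone.
Leg 3: β = 0.514; γ = 1/√(1 − 0.514²) = 1/√0.7358 = 1.166; τ_3 = 11.7/1.166 = 10.04 h.
Total: 43.70 + 47.20 + 10.04 h.

τ = 101 h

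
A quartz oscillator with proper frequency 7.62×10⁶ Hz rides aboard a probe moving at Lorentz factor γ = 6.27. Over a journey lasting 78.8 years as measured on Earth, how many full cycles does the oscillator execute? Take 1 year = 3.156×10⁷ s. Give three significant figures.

N = 3.02×10¹⁵

γ = 6.27
The oscillator's own cycle count is N = f × τ where τ is the proper time aboard the probe. τ = Δt/γ = 78.8/6.270 = 12.57 years = 3.966×10⁸ s.
N = 7.62×10⁶ × 3.966×10⁸ = 3.022×10¹⁵.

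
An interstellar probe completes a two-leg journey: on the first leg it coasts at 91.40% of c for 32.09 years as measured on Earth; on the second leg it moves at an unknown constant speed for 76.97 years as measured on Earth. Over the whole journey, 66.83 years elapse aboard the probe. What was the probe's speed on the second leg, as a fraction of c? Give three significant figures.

Leg 1: β = 0.9140; γ = 1/√(1 − 0.9140²) = 1/√0.1646 = 2.465; τ_1 = 32.09/2.465 = 13.02 years.
Leg 2: speed unknown; τ_2 = 76.97/γ_2.
Total proper time: 13.02 + τ_2 = 66.83, so τ_2 = 66.83 − 13.02 = 53.81 years.
γ_2 = 76.97/53.81 = 1.430; β = √(1 − 1/γ²) = √0.5112.

β = 0.715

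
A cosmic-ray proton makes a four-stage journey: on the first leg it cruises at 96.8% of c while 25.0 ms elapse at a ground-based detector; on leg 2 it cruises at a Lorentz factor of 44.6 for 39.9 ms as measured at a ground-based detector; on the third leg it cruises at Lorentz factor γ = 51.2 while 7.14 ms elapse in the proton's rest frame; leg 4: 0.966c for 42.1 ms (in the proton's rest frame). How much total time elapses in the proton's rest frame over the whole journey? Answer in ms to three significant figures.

τ = 56.4 ms

Leg 1: β = 0.968; γ = 1/√(1 − 0.968²) = 1/√0.06298 = 3.985; τ_1 = 25.0/3.985 = 6.274 ms.
Leg 2: γ = 44.6; τ_2 = 39.9/44.60 = 0.8946 ms.
Leg 3: 7.14 ms is already measured in the proton's rest frame.
Leg 4: 42.1 ms is already measured in the proton's rest frame.
Total: 6.274 + 0.8946 + 7.140 + 42.10 ms.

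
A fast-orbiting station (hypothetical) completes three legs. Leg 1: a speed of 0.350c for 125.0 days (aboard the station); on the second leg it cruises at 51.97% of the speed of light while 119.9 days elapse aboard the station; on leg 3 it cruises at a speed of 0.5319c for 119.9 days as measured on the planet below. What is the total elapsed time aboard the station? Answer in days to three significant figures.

τ = 346 days

Leg 1: 125.0 days is already measured aboard the station.
Leg 2: 119.9 days is already measured aboard the station.
Leg 3: γ = 1/√(1 − 0.5319²) = 1/√0.7171 = 1.181; τ_3 = 119.9/1.181 = 101.5 days.
Total: 125.0 + 119.9 + 101.5 days.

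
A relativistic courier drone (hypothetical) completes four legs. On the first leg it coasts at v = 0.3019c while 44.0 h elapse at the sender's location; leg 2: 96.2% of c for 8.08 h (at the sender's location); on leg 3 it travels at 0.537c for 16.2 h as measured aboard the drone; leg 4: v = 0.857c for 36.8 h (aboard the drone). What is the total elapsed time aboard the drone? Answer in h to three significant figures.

τ = 97.2 h

Leg 1: γ = 1/√(1 − 0.3019²) = 1/√0.9089 = 1.049; τ_1 = 44.0/1.049 = 41.95 h.
Leg 2: β = 0.962; γ = 1/√(1 − 0.962²) = 1/√0.07456 = 3.662; τ_2 = 8.08/3.662 = 2.206 h.
Leg 3: 16.2 h is already measured aboard the drone.
Leg 4: 36.8 h is already measured aboard the drone.
Total: 41.95 + 2.206 + 16.20 + 36.80 h.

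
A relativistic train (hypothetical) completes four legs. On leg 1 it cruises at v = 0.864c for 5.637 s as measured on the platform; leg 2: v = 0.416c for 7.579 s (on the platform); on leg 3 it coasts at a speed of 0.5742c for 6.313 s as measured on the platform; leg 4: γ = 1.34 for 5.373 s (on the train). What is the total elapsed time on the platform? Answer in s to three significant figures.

Δt = 26.7 s

Leg 1: 5.637 s is already measured on the platform.
Leg 2: 7.579 s is already measured on the platform.
Leg 3: 6.313 s is already measured on the platform.
Leg 4: γ = 1.34; Δt_4 = 1.340 × 5.373 = 7.200 s.
Total: 5.637 + 7.579 + 6.313 + 7.200 s.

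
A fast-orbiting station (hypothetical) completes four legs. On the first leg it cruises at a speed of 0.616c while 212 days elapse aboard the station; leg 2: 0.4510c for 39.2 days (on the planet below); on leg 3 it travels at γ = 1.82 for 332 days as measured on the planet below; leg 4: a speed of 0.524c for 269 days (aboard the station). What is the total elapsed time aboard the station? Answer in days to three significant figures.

τ = 698 days

Leg 1: 212 days is already measured aboard the station.
Leg 2: γ = 1/√(1 − 0.4510²) = 1/√0.7966 = 1.120; τ_2 = 39.2/1.120 = 34.99 days.
Leg 3: γ = 1.82; τ_3 = 332/1.820 = 182.4 days.
Leg 4: 269 days is already measured aboard the station.
Total: 212.0 + 34.99 + 182.4 + 269.0 days.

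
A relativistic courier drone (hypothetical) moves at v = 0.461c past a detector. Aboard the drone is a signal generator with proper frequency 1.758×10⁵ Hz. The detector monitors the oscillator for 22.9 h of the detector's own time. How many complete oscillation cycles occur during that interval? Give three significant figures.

γ = 1/√(1 − 0.461²) = 1/√0.7875 = 1.127
During 22.9 h of lab time, the oscillator's proper time advances by τ = Δt/γ = 22.9/1.127 = 20.32 h = 7.316×10⁴ s.
N = f × τ = 1.758×10⁵ × 7.316×10⁴ = 1.286×10¹⁰.

N = 1.29×10¹⁰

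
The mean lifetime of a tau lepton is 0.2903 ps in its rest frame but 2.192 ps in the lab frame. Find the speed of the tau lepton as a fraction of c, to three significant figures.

β = 0.991

γ = Δt/τ₀ = 2.192/0.2903 = 7.551
β = √(1 − 1/γ²) = √(1 − 0.01754) = √0.9825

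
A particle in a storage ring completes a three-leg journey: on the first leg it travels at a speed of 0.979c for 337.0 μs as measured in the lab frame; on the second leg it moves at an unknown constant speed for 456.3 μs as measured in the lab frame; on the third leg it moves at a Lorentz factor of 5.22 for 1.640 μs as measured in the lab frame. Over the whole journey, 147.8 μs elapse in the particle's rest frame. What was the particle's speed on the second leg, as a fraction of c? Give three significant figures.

Leg 1: γ = 1/√(1 − 0.979²) = 1/√0.04156 = 4.905; τ_1 = 337.0/4.905 = 68.70 μs.
Leg 2: speed unknown; τ_2 = 456.3/γ_2.
Leg 3: γ = 5.22; τ_3 = 1.640/5.220 = 0.3142 μs.
Total proper time: 68.70 + τ_2 + 0.3142 = 147.8, so τ_2 = 147.8 − 69.02 = 78.78 μs.
γ_2 = 456.3/78.78 = 5.792; β = √(1 − 1/γ²) = √0.9702.

β = 0.985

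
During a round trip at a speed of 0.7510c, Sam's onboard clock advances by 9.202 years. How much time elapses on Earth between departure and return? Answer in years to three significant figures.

γ = 1/√(1 − 0.7510²) = 1/√0.4360 = 1.514
Earth-frame duration is the dilated interval: Δt = γτ = 1.514 × 9.202 years.

Δt = 13.9 years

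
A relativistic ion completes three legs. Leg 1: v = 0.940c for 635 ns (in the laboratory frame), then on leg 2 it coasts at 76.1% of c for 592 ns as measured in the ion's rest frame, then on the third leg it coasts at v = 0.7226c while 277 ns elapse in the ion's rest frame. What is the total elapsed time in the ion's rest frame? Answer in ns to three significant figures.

Leg 1: γ = 1/√(1 − 0.940²) = 1/√0.1164 = 2.931; τ_1 = 635/2.931 = 216.6 ns.
Leg 2: 592 ns is already measured in the ion's rest frame.
Leg 3: 277 ns is already measured in the ion's rest frame.
Total: 216.6 + 592.0 + 277.0 ns.

τ = 1090 ns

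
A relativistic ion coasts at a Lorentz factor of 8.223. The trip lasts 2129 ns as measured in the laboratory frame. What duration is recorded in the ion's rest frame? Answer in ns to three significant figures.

γ = 8.223
The interval measured in the laboratory frame is the dilated one; the clock in the ion's rest frame measures the proper time τ = Δt/γ = 2129/8.223 ns.

τ = 259 ns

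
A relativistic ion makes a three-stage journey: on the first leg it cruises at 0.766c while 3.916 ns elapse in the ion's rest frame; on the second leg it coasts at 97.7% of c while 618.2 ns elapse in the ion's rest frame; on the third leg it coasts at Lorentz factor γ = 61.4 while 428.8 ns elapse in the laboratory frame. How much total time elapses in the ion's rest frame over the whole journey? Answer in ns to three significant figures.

Leg 1: 3.916 ns is already measured in the ion's rest frame.
Leg 2: 618.2 ns is already measured in the ion's rest frame.
Leg 3: γ = 61.4; τ_3 = 428.8/61.40 = 6.984 ns.
Total: 3.916 + 618.2 + 6.984 ns.

τ = 629 ns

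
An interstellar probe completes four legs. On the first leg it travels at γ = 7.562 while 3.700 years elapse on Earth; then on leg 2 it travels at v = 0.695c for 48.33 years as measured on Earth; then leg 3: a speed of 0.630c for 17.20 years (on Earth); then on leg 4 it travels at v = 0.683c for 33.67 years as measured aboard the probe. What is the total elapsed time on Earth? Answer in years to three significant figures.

Δt = 115 years

Leg 1: 3.700 years is already measured on Earth.
Leg 2: 48.33 years is already measured on Earth.
Leg 3: 17.20 years is already measured on Earth.
Leg 4: γ = 1/√(1 − 0.683²) = 1/√0.5335 = 1.369; Δt_4 = 1.369 × 33.67 = 46.10 years.
Total: 3.700 + 48.33 + 17.20 + 46.10 years.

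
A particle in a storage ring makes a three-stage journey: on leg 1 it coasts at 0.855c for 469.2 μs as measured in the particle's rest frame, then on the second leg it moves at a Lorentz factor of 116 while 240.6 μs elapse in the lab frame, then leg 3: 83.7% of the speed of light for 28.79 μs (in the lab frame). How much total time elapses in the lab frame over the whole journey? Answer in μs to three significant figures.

Leg 1: γ = 1/√(1 − 0.855²) = 1/√0.2690 = 1.928; Δt_1 = 1.928 × 469.2 = 904.7 μs.
Leg 2: 240.6 μs is already measured in the lab frame.
Leg 3: 28.79 μs is already measured in the lab frame.
Total: 904.7 + 240.6 + 28.79 μs.

Δt = 1170 μs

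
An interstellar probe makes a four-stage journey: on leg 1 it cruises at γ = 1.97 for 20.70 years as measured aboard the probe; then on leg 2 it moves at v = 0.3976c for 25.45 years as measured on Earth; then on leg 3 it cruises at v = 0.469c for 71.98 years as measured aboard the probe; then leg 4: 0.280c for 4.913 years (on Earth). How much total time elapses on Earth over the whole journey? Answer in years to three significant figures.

Δt = 153 years

Leg 1: γ = 1.97; Δt_1 = 1.970 × 20.70 = 40.78 years.
Leg 2: 25.45 years is already measured on Earth.
Leg 3: γ = 1/√(1 − 0.469²) = 1/√0.7800 = 1.132; Δt_3 = 1.132 × 71.98 = 81.50 years.
Leg 4: 4.913 years is already measured on Earth.
Total: 40.78 + 25.45 + 81.50 + 4.913 years.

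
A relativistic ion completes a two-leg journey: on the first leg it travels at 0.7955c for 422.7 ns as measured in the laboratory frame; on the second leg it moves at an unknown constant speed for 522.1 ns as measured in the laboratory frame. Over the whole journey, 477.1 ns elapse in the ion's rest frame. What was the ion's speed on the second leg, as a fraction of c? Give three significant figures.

β = 0.906

Leg 1: γ = 1/√(1 − 0.7955²) = 1/√0.3672 = 1.650; τ_1 = 422.7/1.650 = 256.1 ns.
Leg 2: speed unknown; τ_2 = 522.1/γ_2.
Total proper time: 256.1 + τ_2 = 477.1, so τ_2 = 477.1 − 256.1 = 221.0 ns.
γ_2 = 522.1/221.0 = 2.363; β = √(1 − 1/γ²) = √0.8209.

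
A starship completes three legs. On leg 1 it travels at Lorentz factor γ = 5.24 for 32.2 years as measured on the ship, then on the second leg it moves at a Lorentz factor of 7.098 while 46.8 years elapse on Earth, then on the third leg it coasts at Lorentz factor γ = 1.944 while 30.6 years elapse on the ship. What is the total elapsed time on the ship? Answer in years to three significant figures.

Leg 1: 32.2 years is already measured on the ship.
Leg 2: γ = 7.098; τ_2 = 46.8/7.098 = 6.593 years.
Leg 3: 30.6 years is already measured on the ship.
Total: 32.20 + 6.593 + 30.60 years.

τ = 69.4 years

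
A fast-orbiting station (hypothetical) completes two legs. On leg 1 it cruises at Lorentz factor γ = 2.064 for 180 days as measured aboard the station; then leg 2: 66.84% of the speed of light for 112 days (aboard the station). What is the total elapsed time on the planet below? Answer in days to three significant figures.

Δt = 522 days

Leg 1: γ = 2.064; Δt_1 = 2.064 × 180 = 371.5 days.
Leg 2: β = 0.6684; γ = 1/√(1 − 0.6684²) = 1/√0.5532 = 1.344; Δt_2 = 1.344 × 112 = 150.6 days.
Total: 371.5 + 150.6 days.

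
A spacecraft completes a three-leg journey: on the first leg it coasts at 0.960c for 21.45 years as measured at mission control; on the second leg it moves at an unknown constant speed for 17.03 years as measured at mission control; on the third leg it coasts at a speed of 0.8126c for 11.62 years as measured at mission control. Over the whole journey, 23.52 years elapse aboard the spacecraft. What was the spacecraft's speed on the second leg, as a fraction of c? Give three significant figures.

β = 0.776

Leg 1: γ = 1/√(1 − 0.960²) = 25/7 ≈ 3.571; τ_1 = 21.45/3.571 = 6.006 years.
Leg 2: speed unknown; τ_2 = 17.03/γ_2.
Leg 3: γ = 1/√(1 − 0.8126²) = 1/√0.3397 = 1.716; τ_3 = 11.62/1.716 = 6.772 years.
Total proper time: 6.006 + τ_2 + 6.772 = 23.52, so τ_2 = 23.52 − 12.78 = 10.74 years.
γ_2 = 17.03/10.74 = 1.585; β = √(1 − 1/γ²) = √0.6022.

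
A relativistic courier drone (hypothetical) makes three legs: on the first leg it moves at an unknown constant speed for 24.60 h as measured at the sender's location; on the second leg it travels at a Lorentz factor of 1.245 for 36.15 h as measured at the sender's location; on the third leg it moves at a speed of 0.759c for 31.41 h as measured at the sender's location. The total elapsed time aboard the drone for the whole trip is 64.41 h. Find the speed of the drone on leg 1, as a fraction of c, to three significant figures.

β = 0.795

Leg 1: speed unknown; τ_1 = 24.60/γ_1.
Leg 2: γ = 1.245; τ_2 = 36.15/1.245 = 29.04 h.
Leg 3: γ = 1/√(1 − 0.759²) = 1/√0.4239 = 1.536; τ_3 = 31.41/1.536 = 20.45 h.
Total proper time: τ_1 + 29.04 + 20.45 = 64.41, so τ_1 = 64.41 − 49.49 = 14.92 h.
γ_1 = 24.60/14.92 = 1.648; β = √(1 − 1/γ²) = √0.6320.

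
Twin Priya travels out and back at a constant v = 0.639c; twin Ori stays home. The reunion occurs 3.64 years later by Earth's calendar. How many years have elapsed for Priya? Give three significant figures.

γ = 1/√(1 − 0.639²) = 1/√0.5917 = 1.300
Priya's clock measures proper time along the trip: τ = Δt/γ = 3.64/1.300 years.

τ = 2.80 years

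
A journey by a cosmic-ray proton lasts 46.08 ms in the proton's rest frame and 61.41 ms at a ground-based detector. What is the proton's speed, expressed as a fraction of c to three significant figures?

The proper time is measured in the proton's rest frame (both events occur at the proton's location); Δt is measured at a ground-based detector. γ = Δt/τ = 61.41/46.08 = 1.333.
β = √(1 − 1/γ²) = √(1 − 0.5630) = √0.4370

β = 0.661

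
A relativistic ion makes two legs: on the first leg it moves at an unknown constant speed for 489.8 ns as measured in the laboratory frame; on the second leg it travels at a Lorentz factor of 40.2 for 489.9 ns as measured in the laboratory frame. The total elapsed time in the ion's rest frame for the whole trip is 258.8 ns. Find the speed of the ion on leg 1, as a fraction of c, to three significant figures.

Leg 1: speed unknown; τ_1 = 489.8/γ_1.
Leg 2: γ = 40.2; τ_2 = 489.9/40.20 = 12.19 ns.
Total proper time: τ_1 + 12.19 = 258.8, so τ_1 = 258.8 − 12.19 = 246.6 ns.
γ_1 = 489.8/246.6 = 1.986; β = √(1 − 1/γ²) = √0.7465.

β = 0.864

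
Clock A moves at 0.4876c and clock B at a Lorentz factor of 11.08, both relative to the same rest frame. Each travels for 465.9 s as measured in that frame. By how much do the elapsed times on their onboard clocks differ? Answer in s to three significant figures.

A: γ = 1/√(1 − 0.4876²) = 1/√0.7622 = 1.145; τ_A = 465.9/1.145 = 406.8 s.
B: γ = 11.08; τ_B = 465.9/11.08 = 42.05 s.

|τ_A − τ_B| = 365 s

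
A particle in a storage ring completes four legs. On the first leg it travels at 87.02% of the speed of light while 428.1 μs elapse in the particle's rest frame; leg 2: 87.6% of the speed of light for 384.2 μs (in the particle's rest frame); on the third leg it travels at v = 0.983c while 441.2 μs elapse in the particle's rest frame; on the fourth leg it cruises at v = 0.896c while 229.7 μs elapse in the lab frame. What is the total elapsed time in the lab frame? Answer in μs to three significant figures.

Leg 1: β = 0.8702; γ = 1/√(1 − 0.8702²) = 1/√0.2428 = 2.030; Δt_1 = 2.030 × 428.1 = 868.9 μs.
Leg 2: β = 0.876; γ = 1/√(1 − 0.876²) = 1/√0.2326 = 2.073; Δt_2 = 2.073 × 384.2 = 796.6 μs.
Leg 3: γ = 1/√(1 − 0.983²) = 1/√0.03371 = 5.446; Δt_3 = 5.446 × 441.2 = 2403 μs.
Leg 4: 229.7 μs is already measured in the lab frame.
Total: 868.9 + 796.6 + 2403 + 229.7 μs.

Δt = 4300 μs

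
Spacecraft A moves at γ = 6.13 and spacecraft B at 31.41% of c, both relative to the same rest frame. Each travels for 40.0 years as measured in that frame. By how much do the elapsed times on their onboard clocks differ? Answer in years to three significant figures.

|τ_A − τ_B| = 31.5 years

A: γ = 6.13; τ_A = 40.0/6.130 = 6.525 years.
B: β = 0.3141; γ = 1/√(1 − 0.3141²) = 1/√0.9013 = 1.053; τ_B = 40.0/1.053 = 37.98 years.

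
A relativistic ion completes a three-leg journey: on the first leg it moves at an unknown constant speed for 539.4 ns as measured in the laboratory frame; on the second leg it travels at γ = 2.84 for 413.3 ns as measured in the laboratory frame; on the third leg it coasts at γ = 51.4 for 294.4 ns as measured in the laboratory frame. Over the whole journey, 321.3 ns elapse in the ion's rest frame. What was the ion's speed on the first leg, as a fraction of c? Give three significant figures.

Leg 1: speed unknown; τ_1 = 539.4/γ_1.
Leg 2: γ = 2.84; τ_2 = 413.3/2.840 = 145.5 ns.
Leg 3: γ = 51.4; τ_3 = 294.4/51.40 = 5.728 ns.
Total proper time: τ_1 + 145.5 + 5.728 = 321.3, so τ_1 = 321.3 − 151.3 = 170.0 ns.
γ_1 = 539.4/170.0 = 3.172; β = √(1 − 1/γ²) = √0.9006.

β = 0.949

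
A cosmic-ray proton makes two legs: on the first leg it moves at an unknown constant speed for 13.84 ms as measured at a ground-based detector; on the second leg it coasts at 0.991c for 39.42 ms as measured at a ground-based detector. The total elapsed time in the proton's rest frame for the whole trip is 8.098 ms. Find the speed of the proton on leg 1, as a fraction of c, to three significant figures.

Leg 1: speed unknown; τ_1 = 13.84/γ_1.
Leg 2: γ = 1/√(1 − 0.991²) = 1/√0.01792 = 7.470; τ_2 = 39.42/7.470 = 5.277 ms.
Total proper time: τ_1 + 5.277 = 8.098, so τ_1 = 8.098 − 5.277 = 2.821 ms.
γ_1 = 13.84/2.821 = 4.906; β = √(1 − 1/γ²) = √0.9584.

β = 0.979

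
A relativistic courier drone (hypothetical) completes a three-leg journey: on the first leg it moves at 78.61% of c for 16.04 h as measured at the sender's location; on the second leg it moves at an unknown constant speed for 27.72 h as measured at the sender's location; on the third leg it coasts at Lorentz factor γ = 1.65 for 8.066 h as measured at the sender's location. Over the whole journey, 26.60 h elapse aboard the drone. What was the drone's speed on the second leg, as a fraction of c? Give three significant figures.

Leg 1: β = 0.7861; γ = 1/√(1 − 0.7861²) = 1/√0.3820 = 1.618; τ_1 = 16.04/1.618 = 9.914 h.
Leg 2: speed unknown; τ_2 = 27.72/γ_2.
Leg 3: γ = 1.65; τ_3 = 8.066/1.650 = 4.888 h.
Total proper time: 9.914 + τ_2 + 4.888 = 26.60, so τ_2 = 26.60 − 14.80 = 11.80 h.
γ_2 = 27.72/11.80 = 2.350; β = √(1 − 1/γ²) = √0.8189.

β = 0.905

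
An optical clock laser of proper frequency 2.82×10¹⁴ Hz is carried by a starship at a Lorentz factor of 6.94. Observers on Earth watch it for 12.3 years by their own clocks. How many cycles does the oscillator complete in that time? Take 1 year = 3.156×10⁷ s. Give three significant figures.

γ = 6.94
During 12.3 years of lab time, the oscillator's proper time advances by τ = Δt/γ = 12.3/6.940 = 1.772 years = 5.593×10⁷ s.
N = f × τ = 2.82×10¹⁴ × 5.593×10⁷ = 1.577×10²².

N = 1.58×10²²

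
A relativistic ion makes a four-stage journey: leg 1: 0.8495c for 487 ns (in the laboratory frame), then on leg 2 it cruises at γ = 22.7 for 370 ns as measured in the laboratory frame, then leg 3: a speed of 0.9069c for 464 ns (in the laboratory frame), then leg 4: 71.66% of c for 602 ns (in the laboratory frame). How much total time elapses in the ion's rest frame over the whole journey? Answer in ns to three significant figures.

τ = 889 ns

Leg 1: γ = 1/√(1 − 0.8495²) = 1/√0.2783 = 1.895; τ_1 = 487/1.895 = 256.9 ns.
Leg 2: γ = 22.7; τ_2 = 370/22.70 = 16.30 ns.
Leg 3: γ = 1/√(1 − 0.9069²) = 1/√0.1775 = 2.373; τ_3 = 464/2.373 = 195.5 ns.
Leg 4: β = 0.7166; γ = 1/√(1 − 0.7166²) = 1/√0.4865 = 1.434; τ_4 = 602/1.434 = 419.9 ns.
Total: 256.9 + 16.30 + 195.5 + 419.9 ns.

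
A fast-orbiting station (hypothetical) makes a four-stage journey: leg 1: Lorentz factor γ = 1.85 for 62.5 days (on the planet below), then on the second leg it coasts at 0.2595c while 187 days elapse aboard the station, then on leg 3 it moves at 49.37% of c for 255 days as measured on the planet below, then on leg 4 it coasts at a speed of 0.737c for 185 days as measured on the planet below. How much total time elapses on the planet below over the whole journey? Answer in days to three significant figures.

Leg 1: 62.5 days is already measured on the planet below.
Leg 2: γ = 1/√(1 − 0.2595²) = 1/√0.9327 = 1.035; Δt_2 = 1.035 × 187 = 193.6 days.
Leg 3: 255 days is already measured on the planet below.
Leg 4: 185 days is already measured on the planet below.
Total: 62.50 + 193.6 + 255.0 + 185.0 days.

Δt = 696 days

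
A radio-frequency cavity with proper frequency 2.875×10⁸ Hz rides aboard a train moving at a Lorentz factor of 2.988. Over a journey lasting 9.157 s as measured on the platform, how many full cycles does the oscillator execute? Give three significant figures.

γ = 2.988
The oscillator's own cycle count is N = f × τ where τ is the proper time on the train. τ = Δt/γ = 9.157/2.988 = 3.065 s = 3.065×10⁰ s.
N = 2.875×10⁸ × 3.065×10⁰ = 8.811×10⁸.

N = 8.81×10⁸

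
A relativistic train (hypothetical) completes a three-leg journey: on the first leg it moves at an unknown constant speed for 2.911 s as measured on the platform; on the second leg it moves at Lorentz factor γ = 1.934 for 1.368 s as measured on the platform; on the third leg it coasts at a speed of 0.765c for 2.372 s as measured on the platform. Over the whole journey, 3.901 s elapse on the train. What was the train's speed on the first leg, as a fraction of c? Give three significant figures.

β = 0.820

Leg 1: speed unknown; τ_1 = 2.911/γ_1.
Leg 2: γ = 1.934; τ_2 = 1.368/1.934 = 0.7073 s.
Leg 3: γ = 1/√(1 − 0.765²) = 1/√0.4148 = 1.553; τ_3 = 2.372/1.553 = 1.528 s.
Total proper time: τ_1 + 0.7073 + 1.528 = 3.901, so τ_1 = 3.901 − 2.235 = 1.666 s.
γ_1 = 2.911/1.666 = 1.747; β = √(1 − 1/γ²) = √0.6725.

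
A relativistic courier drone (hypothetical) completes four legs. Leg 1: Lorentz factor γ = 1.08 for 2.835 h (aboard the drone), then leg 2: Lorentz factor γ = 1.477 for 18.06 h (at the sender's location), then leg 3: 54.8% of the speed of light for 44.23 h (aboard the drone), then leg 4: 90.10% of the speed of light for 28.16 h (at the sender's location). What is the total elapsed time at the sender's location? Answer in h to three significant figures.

Leg 1: γ = 1.08; Δt_1 = 1.080 × 2.835 = 3.062 h.
Leg 2: 18.06 h is already measured at the sender's location.
Leg 3: β = 0.548; γ = 1/√(1 − 0.548²) = 1/√0.6997 = 1.195; Δt_3 = 1.195 × 44.23 = 52.88 h.
Leg 4: 28.16 h is already measured at the sender's location.
Total: 3.062 + 18.06 + 52.88 + 28.16 h.

Δt = 102 h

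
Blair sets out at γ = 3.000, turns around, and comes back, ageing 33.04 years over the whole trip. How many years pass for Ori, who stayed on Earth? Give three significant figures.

Δt = 99.1 years

γ = 3.000
Earth-frame duration is the dilated interval: Δt = γτ = 3.000 × 33.04 years.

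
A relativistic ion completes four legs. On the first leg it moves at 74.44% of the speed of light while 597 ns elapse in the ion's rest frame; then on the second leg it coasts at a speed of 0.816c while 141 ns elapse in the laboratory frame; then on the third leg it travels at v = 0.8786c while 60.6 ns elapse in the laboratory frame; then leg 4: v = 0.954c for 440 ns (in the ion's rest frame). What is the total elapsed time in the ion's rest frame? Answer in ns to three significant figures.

Leg 1: 597 ns is already measured in the ion's rest frame.
Leg 2: γ = 1/√(1 − 0.816²) = 1/√0.3341 = 1.730; τ_2 = 141/1.730 = 81.51 ns.
Leg 3: γ = 1/√(1 − 0.8786²) = 1/√0.2281 = 2.094; τ_3 = 60.6/2.094 = 28.94 ns.
Leg 4: 440 ns is already measured in the ion's rest frame.
Total: 597.0 + 81.51 + 28.94 + 440.0 ns.

τ = 1150 ns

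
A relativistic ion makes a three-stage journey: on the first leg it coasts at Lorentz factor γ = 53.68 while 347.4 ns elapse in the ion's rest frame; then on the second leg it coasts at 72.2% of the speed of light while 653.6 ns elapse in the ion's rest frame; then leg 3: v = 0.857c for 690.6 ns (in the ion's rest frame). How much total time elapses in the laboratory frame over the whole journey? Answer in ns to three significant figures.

Δt = 2.09×10⁴ ns

Leg 1: γ = 53.68; Δt_1 = 53.68 × 347.4 = 1.865×10⁴ ns.
Leg 2: β = 0.722; γ = 1/√(1 − 0.722²) = 1/√0.4787 = 1.445; Δt_2 = 1.445 × 653.6 = 944.7 ns.
Leg 3: γ = 1/√(1 − 0.857²) = 1/√0.2656 = 1.941; Δt_3 = 1.941 × 690.6 = 1340 ns.
Total: 1.865×10⁴ + 944.7 + 1340 ns.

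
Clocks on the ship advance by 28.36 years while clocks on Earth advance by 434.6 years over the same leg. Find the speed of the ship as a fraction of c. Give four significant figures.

The proper time is measured on the ship (both events occur at the ship's location); Δt is measured on Earth. γ = Δt/τ = 434.6/28.36 = 15.32.
β = √(1 − 1/γ²) = √(1 − 0.004258) = √0.9957

β = 0.9979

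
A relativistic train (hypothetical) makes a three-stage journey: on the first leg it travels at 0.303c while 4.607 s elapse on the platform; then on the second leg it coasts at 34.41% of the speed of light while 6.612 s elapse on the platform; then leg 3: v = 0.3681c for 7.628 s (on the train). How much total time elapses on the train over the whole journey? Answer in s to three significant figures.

τ = 18.2 s

Leg 1: γ = 1/√(1 − 0.303²) = 1/√0.9082 = 1.049; τ_1 = 4.607/1.049 = 4.390 s.
Leg 2: β = 0.3441; γ = 1/√(1 − 0.3441²) = 1/√0.8816 = 1.065; τ_2 = 6.612/1.065 = 6.208 s.
Leg 3: 7.628 s is already measured on the train.
Total: 4.390 + 6.208 + 7.628 s.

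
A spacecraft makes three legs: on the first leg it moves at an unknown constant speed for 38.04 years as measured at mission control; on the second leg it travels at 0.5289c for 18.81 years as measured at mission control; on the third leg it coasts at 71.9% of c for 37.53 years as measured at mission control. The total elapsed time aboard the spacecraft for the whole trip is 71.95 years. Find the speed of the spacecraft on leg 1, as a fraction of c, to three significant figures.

Leg 1: speed unknown; τ_1 = 38.04/γ_1.
Leg 2: γ = 1/√(1 − 0.5289²) = 1/√0.7203 = 1.178; τ_2 = 18.81/1.178 = 15.96 years.
Leg 3: β = 0.719; γ = 1/√(1 − 0.719²) = 1/√0.4830 = 1.439; τ_3 = 37.53/1.439 = 26.08 years.
Total proper time: τ_1 + 15.96 + 26.08 = 71.95, so τ_1 = 71.95 − 42.05 = 29.90 years.
γ_1 = 38.04/29.90 = 1.272; β = √(1 − 1/γ²) = √0.3821.

β = 0.618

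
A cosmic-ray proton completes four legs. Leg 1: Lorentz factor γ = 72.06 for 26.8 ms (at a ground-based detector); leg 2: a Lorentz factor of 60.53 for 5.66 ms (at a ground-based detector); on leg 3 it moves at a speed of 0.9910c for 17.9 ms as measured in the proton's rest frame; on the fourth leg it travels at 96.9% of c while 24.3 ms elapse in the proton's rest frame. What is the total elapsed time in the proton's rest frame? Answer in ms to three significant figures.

τ = 42.7 ms

Leg 1: γ = 72.06; τ_1 = 26.8/72.06 = 0.3719 ms.
Leg 2: γ = 60.53; τ_2 = 5.66/60.53 = 0.09351 ms.
Leg 3: 17.9 ms is already measured in the proton's rest frame.
Leg 4: 24.3 ms is already measured in the proton's rest frame.
Total: 0.3719 + 0.09351 + 17.90 + 24.30 ms.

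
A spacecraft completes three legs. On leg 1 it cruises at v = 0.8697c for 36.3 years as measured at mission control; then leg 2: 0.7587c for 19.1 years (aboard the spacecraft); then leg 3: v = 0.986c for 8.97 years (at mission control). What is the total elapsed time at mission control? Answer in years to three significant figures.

Leg 1: 36.3 years is already measured at mission control.
Leg 2: γ = 1/√(1 − 0.7587²) = 1/√0.4244 = 1.535; Δt_2 = 1.535 × 19.1 = 29.32 years.
Leg 3: 8.97 years is already measured at mission control.
Total: 36.30 + 29.32 + 8.970 years.

Δt = 74.6 years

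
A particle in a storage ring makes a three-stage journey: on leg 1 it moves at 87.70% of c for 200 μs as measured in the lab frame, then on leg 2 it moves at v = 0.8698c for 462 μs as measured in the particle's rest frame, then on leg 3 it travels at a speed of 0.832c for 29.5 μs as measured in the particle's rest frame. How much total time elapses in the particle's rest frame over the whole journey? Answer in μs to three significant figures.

Leg 1: β = 0.8770; γ = 1/√(1 − 0.8770²) = 1/√0.2309 = 2.081; τ_1 = 200/2.081 = 96.10 μs.
Leg 2: 462 μs is already measured in the particle's rest frame.
Leg 3: 29.5 μs is already measured in the particle's rest frame.
Total: 96.10 + 462.0 + 29.50 μs.

τ = 588 μs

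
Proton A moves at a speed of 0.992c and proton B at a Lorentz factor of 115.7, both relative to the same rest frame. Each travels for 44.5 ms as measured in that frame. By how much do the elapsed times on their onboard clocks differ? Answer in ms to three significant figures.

|τ_A − τ_B| = 5.23 ms

A: γ = 1/√(1 − 0.992²) = 1/√0.01594 = 7.922; τ_A = 44.5/7.922 = 5.618 ms.
B: γ = 115.7; τ_B = 44.5/115.7 = 0.3846 ms.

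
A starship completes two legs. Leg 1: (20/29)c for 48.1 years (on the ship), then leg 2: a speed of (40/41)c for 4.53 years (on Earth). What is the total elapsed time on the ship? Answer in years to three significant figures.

τ = 49.1 years

Leg 1: 48.1 years is already measured on the ship.
Leg 2: γ = 1/√(1 − (40/41)²) = 41/9 ≈ 4.556; τ_2 = 4.53/4.556 = 0.9944 years.
Total: 48.10 + 0.9944 years.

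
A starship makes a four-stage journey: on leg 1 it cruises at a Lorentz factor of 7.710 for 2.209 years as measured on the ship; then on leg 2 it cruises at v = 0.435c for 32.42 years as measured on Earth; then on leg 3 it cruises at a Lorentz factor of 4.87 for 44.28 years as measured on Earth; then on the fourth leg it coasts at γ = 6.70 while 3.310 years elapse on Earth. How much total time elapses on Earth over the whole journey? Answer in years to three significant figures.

Leg 1: γ = 7.710; Δt_1 = 7.710 × 2.209 = 17.03 years.
Leg 2: 32.42 years is already measured on Earth.
Leg 3: 44.28 years is already measured on Earth.
Leg 4: 3.310 years is already measured on Earth.
Total: 17.03 + 32.42 + 44.28 + 3.310 years.

Δt = 97.0 years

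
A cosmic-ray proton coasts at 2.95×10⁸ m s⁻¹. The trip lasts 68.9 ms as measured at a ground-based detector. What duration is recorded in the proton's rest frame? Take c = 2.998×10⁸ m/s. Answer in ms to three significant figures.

τ = 12.3 ms

β = 2.95×10⁸/2.998×10⁸ = 0.9840; γ = 1/√(1 − 0.9840²) = 5.611
The interval measured at a ground-based detector is the dilated one; the clock in the proton's rest frame measures the proper time τ = Δt/γ = 68.9/5.611 ms.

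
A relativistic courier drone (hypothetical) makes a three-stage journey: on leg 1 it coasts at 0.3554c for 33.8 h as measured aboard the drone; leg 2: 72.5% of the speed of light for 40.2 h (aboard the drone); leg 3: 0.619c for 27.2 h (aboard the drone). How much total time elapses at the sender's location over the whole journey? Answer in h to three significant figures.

Leg 1: γ = 1/√(1 − 0.3554²) = 1/√0.8737 = 1.070; Δt_1 = 1.070 × 33.8 = 36.16 h.
Leg 2: β = 0.725; γ = 1/√(1 − 0.725²) = 1/√0.4744 = 1.452; Δt_2 = 1.452 × 40.2 = 58.37 h.
Leg 3: γ = 1/√(1 − 0.619²) = 1/√0.6168 = 1.273; Δt_3 = 1.273 × 27.2 = 34.63 h.
Total: 36.16 + 58.37 + 34.63 h.

Δt = 129 h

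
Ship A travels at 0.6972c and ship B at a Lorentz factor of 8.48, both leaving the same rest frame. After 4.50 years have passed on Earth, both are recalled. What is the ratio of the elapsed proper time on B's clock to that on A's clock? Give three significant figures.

A: γ = 1/√(1 − 0.6972²) = 1/√0.5139 = 1.395. B: γ = 8.48.
τ_A/τ_B = γ_B/γ_A = 8.480/1.395 = 6.079, so τ_B/τ_A = 0.1645.

τ_B/τ_A = 0.164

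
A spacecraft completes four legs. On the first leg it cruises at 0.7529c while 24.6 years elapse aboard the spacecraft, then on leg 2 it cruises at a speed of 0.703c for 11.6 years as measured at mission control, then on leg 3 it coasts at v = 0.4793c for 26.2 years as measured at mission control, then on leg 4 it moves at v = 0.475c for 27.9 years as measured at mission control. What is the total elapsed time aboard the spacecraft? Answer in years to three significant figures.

τ = 80.4 years

Leg 1: 24.6 years is already measured aboard the spacecraft.
Leg 2: γ = 1/√(1 − 0.703²) = 1/√0.5058 = 1.406; τ_2 = 11.6/1.406 = 8.250 years.
Leg 3: γ = 1/√(1 − 0.4793²) = 1/√0.7703 = 1.139; τ_3 = 26.2/1.139 = 22.99 years.
Leg 4: γ = 1/√(1 − 0.475²) = 1/√0.7744 = 1.136; τ_4 = 27.9/1.136 = 24.55 years.
Total: 24.60 + 8.250 + 22.99 + 24.55 years.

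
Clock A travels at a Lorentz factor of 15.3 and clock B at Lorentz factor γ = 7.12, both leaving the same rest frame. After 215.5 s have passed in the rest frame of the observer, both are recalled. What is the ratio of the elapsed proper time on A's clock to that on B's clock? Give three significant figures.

A: γ = 15.3. B: γ = 7.12.
τ_A/τ_B = γ_B/γ_A = 7.120/15.30 = 0.4654, so τ_A/τ_B = 0.4654.

τ_A/τ_B = 0.465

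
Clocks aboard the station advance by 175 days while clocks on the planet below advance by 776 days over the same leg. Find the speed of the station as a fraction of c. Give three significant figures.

The proper time is measured aboard the station (both events occur at the station's location); Δt is measured on the planet below. γ = Δt/τ = 776/175 = 4.434.
β = √(1 − 1/γ²) = √(1 − 0.05086) = √0.9491

β = 0.974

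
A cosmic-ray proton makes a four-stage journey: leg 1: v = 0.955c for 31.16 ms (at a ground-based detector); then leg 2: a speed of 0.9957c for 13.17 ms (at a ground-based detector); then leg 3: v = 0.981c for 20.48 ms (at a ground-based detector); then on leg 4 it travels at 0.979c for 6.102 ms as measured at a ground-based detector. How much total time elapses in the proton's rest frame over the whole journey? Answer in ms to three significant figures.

τ = 15.7 ms

Leg 1: γ = 1/√(1 − 0.955²) = 1/√0.08798 = 3.371; τ_1 = 31.16/3.371 = 9.242 ms.
Leg 2: γ = 1/√(1 − 0.9957²) = 1/√0.008582 = 10.79; τ_2 = 13.17/10.79 = 1.220 ms.
Leg 3: γ = 1/√(1 − 0.981²) = 1/√0.03764 = 5.154; τ_3 = 20.48/5.154 = 3.973 ms.
Leg 4: γ = 1/√(1 − 0.979²) = 1/√0.04156 = 4.905; τ_4 = 6.102/4.905 = 1.244 ms.
Total: 9.242 + 1.220 + 3.973 + 1.244 ms.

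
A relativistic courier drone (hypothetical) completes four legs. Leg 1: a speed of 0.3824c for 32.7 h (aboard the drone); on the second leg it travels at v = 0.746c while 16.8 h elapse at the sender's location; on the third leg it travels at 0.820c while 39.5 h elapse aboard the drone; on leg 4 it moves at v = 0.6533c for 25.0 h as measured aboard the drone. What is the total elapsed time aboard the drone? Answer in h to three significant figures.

Leg 1: 32.7 h is already measured aboard the drone.
Leg 2: γ = 1/√(1 − 0.746²) = 1/√0.4435 = 1.502; τ_2 = 16.8/1.502 = 11.19 h.
Leg 3: 39.5 h is already measured aboard the drone.
Leg 4: 25.0 h is already measured aboard the drone.
Total: 32.70 + 11.19 + 39.50 + 25.00 h.

τ = 108 h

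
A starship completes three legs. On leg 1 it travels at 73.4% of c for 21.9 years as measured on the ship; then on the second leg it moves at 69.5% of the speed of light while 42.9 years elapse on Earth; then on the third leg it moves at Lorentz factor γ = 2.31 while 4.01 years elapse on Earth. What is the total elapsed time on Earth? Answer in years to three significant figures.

Δt = 79.2 years

Leg 1: β = 0.734; γ = 1/√(1 − 0.734²) = 1/√0.4612 = 1.472; Δt_1 = 1.472 × 21.9 = 32.25 years.
Leg 2: 42.9 years is already measured on Earth.
Leg 3: 4.01 years is already measured on Earth.
Total: 32.25 + 42.90 + 4.010 years.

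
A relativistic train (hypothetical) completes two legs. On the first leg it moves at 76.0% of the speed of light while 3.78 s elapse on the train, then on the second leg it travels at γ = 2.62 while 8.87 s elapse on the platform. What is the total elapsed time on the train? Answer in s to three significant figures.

τ = 7.17 s

Leg 1: 3.78 s is already measured on the train.
Leg 2: γ = 2.62; τ_2 = 8.87/2.620 = 3.385 s.
Total: 3.780 + 3.385 s.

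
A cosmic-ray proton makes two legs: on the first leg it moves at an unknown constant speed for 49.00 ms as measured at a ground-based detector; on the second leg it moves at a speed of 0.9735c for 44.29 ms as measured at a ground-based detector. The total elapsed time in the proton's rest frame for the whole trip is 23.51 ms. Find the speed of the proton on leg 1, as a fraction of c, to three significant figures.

Leg 1: speed unknown; τ_1 = 49.00/γ_1.
Leg 2: γ = 1/√(1 − 0.9735²) = 1/√0.05230 = 4.373; τ_2 = 44.29/4.373 = 10.13 ms.
Total proper time: τ_1 + 10.13 = 23.51, so τ_1 = 23.51 − 10.13 = 13.38 ms.
γ_1 = 49.00/13.38 = 3.662; β = √(1 − 1/γ²) = √0.9254.

β = 0.962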